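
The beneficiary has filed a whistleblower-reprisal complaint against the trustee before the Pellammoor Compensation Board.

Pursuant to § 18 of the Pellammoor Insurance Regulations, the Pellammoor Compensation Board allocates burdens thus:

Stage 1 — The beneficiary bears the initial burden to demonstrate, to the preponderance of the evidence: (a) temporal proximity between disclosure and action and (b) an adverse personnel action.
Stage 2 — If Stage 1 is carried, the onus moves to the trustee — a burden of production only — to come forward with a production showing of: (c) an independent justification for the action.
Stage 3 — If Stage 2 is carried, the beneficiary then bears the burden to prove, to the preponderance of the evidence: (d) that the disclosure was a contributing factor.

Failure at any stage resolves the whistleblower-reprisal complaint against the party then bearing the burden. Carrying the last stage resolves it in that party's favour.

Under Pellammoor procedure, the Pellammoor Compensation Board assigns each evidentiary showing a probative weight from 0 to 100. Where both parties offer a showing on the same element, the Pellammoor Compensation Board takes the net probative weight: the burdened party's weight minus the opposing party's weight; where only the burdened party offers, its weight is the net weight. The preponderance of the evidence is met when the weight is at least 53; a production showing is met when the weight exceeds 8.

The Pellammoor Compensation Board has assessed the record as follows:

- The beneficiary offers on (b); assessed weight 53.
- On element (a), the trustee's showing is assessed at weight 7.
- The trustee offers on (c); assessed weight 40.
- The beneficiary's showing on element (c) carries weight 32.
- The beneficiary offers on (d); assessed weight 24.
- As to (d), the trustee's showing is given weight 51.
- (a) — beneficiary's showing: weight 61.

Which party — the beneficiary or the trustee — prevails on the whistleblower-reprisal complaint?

At Stage 1 the beneficiary must meet the preponderance of the evidence (weight is at least 53): on (a) the weight is 61 less the opposing 7 gives net 54, ≥ 53, so (a) meets the standard; on (b) the weight is 53, ≥ 53, so (b) meets the standard.
  Stage 1 is satisfied; the onus moves to the trustee.
At Stage 2 the trustee must meet a production showing (weight exceeds 8): on (c) the weight is 40 less the opposing 32 gives net 8, ≤ 8, so (c) does not meet the standard.
  Not every element is met, so the trustee fails to carry Stage 2.
The analysis ends at Stage 2; the beneficiary prevails.

beneficiary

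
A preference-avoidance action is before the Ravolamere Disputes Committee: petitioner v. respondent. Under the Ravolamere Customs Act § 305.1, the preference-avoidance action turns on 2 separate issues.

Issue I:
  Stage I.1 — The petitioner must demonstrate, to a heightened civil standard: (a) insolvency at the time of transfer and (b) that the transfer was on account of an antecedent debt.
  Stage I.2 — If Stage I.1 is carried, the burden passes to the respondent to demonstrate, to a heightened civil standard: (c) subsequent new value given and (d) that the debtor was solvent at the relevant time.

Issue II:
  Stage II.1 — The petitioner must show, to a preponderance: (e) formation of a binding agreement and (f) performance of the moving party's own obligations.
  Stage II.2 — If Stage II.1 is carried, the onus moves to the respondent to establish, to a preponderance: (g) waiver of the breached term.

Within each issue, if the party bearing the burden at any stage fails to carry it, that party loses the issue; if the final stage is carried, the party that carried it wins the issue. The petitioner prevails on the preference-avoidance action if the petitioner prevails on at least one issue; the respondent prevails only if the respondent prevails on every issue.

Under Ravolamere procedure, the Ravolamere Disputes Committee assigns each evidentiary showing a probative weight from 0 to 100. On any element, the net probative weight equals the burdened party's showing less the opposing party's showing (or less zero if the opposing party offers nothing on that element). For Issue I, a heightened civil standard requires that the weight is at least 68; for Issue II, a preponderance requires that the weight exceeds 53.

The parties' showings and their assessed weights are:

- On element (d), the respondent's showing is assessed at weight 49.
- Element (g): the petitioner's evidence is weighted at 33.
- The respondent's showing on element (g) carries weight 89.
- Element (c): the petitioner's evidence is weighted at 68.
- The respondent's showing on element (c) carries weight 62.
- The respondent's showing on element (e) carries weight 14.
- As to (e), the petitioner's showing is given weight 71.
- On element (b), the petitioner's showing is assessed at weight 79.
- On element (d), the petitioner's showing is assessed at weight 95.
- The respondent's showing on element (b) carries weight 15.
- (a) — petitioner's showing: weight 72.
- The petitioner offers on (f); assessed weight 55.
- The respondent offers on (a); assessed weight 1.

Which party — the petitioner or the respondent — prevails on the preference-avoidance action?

respondent

— Issue I —
Stage I.1 — burden on petitioner; standard: a heightened civil standard (weight is at least 68).
    (a): 72 − 1 = 71 ≥ 68 [met]
    (b): 79 − 15 = 64 < 68 [not met]
  Stage I.1 not carried; the petitioner fails its burden.
The respondent prevails on this issue.
— Issue II —
At Stage II.1 the petitioner must meet a preponderance (weight exceeds 53): on (e) the weight is 71 less the opposing 14 gives net 57, which does exceed 53, so (e) meets the standard; on (f) the weight is 55, which does exceed 53, so (f) meets the standard.
  Stage II.1 is satisfied; the onus moves to the respondent.
At Stage II.2 the respondent must meet a preponderance (weight exceeds 53): on (g) the weight is 89 less the opposing 33 gives net 56, which does exceed 53, so (g) meets the standard.
  The respondent carries the last stage.
With every stage satisfied, the respondent prevails on this issue.
Per-issue: Issue I → respondent; Issue II → respondent. The petitioner must prevail on at least one issue; overall, the respondent prevails.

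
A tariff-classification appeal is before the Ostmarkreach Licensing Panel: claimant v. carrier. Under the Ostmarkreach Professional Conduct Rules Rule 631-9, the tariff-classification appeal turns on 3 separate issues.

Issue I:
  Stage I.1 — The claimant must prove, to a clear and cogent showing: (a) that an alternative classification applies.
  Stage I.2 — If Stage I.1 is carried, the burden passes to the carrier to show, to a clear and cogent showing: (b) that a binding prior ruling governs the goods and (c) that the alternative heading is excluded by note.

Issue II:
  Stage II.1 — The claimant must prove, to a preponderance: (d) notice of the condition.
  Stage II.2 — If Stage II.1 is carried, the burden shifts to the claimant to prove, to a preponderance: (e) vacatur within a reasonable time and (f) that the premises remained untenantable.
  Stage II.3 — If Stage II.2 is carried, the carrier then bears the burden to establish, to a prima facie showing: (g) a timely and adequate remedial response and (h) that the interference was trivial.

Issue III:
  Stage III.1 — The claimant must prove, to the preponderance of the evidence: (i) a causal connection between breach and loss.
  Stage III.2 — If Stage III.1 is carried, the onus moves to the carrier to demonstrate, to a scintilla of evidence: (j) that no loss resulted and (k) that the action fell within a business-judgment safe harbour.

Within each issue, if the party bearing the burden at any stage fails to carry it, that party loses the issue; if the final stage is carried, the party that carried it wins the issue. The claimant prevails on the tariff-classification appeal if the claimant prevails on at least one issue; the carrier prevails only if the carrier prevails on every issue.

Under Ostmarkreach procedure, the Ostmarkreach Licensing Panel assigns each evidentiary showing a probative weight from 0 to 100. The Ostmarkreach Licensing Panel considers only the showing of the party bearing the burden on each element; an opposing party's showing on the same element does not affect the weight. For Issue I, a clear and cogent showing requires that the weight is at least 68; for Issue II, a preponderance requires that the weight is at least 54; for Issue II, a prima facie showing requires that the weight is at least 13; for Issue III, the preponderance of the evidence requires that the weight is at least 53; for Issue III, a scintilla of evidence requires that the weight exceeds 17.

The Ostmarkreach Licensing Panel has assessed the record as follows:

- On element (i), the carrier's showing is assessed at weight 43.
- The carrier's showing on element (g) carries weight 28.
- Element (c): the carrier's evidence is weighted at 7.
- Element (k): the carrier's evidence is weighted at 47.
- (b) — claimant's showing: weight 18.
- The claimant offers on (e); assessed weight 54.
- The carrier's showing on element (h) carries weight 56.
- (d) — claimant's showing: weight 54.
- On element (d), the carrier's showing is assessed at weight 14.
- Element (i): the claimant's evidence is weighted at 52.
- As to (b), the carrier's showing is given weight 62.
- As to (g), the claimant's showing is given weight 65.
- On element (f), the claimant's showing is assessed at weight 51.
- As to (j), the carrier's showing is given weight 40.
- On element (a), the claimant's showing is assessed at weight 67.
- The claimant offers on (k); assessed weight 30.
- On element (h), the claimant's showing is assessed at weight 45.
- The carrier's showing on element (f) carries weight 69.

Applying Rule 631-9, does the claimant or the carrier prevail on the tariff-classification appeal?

— Issue I —
Stage I.1 — burden on claimant; standard: a clear and cogent showing (weight is at least 68).
    (a): 67 < 68 [not met]
  The claimant does not carry Stage I.1.
The carrier prevails on this issue.
— Issue II —
At Stage II.1 the claimant must meet a preponderance (weight is at least 54): on (d) the weight is 54 (the carrier's 14 is given no effect), ≥ 54, so (d) meets the standard.
  All elements met. The claimant retains the burden for Stage II.2.
At Stage II.2 the claimant must meet a preponderance (weight is at least 54): on (e) the weight is 54, ≥ 54, so (e) meets the standard; on (f) the weight is 51 (the carrier's 69 is given no effect), < 54, so (f) does not meet the standard.
  Not every element is met, so the claimant fails to carry Stage II.2.
The carrier prevails on this issue.
— Issue III —
Stage III.1 (claimant, the preponderance of the evidence, weight is at least 53): (i) 52 (carrier's 43 disregarded) < 53 — fails.
  Stage III.1 not carried; the claimant fails its burden.
So the carrier prevails on this issue.
Per-issue: Issue I → carrier; Issue II → carrier; Issue III → carrier. The claimant must prevail on at least one issue; overall, the carrier prevails.

carrier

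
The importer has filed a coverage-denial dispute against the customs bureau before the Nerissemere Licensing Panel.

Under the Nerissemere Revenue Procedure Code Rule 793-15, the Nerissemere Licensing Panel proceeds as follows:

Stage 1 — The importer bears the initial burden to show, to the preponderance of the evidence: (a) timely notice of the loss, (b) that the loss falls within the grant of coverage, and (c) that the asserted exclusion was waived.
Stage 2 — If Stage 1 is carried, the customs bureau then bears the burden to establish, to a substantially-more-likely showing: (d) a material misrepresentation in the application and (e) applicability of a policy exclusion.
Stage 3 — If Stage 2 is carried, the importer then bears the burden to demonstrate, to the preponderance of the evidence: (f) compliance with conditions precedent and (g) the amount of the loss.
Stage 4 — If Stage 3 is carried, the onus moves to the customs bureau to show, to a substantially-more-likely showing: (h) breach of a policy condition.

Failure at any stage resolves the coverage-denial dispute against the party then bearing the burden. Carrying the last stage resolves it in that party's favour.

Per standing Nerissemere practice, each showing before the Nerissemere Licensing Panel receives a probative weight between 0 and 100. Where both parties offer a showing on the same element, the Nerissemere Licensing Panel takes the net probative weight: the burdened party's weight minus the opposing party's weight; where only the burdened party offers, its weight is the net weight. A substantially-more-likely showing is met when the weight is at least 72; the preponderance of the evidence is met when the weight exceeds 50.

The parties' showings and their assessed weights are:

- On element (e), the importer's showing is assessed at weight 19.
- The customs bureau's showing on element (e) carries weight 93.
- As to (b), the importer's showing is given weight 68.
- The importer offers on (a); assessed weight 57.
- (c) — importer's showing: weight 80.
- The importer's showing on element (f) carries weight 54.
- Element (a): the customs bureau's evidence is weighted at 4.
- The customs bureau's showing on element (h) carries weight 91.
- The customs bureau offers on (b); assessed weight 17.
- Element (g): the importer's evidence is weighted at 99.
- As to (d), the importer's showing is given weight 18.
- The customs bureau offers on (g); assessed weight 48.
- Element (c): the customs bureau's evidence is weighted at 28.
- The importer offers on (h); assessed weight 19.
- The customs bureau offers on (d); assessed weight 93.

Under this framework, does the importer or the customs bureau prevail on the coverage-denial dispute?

At Stage 1 the importer must meet the preponderance of the evidence (weight exceeds 50): on (a) the weight is 57 less the opposing 4 gives net 53, > 50, so (a) meets the standard; on (b) the weight is 68 less the opposing 17 gives net 51, > 50, so (b) meets the standard; on (c) the weight is 80 less the opposing 28 gives net 52, > 50, so (c) meets the standard.
  The importer carries Stage 1; the customs bureau now bears the burden.
At Stage 2 the customs bureau must meet a substantially-more-likely showing (weight is at least 72): on (d) the weight is 93 less the opposing 18 gives net 75, ≥ 72, so (d) meets the standard; on (e) the weight is 93 less the opposing 19 gives net 74, ≥ 72, so (e) meets the standard.
  All elements met. The burden passes to the importer.
At Stage 3 the importer must meet the preponderance of the evidence (weight exceeds 50): on (f) the weight is 54, which does exceed 50, so (f) meets the standard; on (g) the weight is 99 less the opposing 48 gives net 51, > 50, so (g) meets the standard.
  The importer carries Stage 3; the customs bureau now bears the burden.
At Stage 4 the customs bureau must meet a substantially-more-likely showing (weight is at least 72): on (h) the weight is 91 less the opposing 19 gives net 72, which does reach 72, so (h) meets the standard.
  The customs bureau carries the last stage.
Every stage carried; the customs bureau prevails.

customs bureau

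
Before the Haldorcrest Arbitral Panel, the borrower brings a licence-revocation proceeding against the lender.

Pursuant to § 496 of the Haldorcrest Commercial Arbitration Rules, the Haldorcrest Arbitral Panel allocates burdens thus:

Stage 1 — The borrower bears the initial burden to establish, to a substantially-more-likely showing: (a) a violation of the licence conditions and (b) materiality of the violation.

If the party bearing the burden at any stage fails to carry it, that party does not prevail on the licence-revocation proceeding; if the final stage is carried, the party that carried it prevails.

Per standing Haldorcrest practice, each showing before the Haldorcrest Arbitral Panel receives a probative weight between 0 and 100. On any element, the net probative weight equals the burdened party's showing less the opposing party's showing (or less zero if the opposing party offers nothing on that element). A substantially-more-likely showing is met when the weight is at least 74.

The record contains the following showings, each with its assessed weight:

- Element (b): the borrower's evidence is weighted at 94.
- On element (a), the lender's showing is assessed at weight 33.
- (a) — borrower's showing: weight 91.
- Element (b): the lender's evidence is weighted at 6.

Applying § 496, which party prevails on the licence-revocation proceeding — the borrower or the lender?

lender

At Stage 1 the borrower must meet a substantially-more-likely showing (weight is at least 74): on (a) the weight is 91 less the opposing 33 gives net 58, < 74, so (a) does not meet the standard; on (b) the weight is 94 less the opposing 6 gives net 88, which does reach 74, so (b) meets the standard.
  Not every element is met, so the borrower fails to carry Stage 1.
The analysis ends at Stage 1; the lender prevails.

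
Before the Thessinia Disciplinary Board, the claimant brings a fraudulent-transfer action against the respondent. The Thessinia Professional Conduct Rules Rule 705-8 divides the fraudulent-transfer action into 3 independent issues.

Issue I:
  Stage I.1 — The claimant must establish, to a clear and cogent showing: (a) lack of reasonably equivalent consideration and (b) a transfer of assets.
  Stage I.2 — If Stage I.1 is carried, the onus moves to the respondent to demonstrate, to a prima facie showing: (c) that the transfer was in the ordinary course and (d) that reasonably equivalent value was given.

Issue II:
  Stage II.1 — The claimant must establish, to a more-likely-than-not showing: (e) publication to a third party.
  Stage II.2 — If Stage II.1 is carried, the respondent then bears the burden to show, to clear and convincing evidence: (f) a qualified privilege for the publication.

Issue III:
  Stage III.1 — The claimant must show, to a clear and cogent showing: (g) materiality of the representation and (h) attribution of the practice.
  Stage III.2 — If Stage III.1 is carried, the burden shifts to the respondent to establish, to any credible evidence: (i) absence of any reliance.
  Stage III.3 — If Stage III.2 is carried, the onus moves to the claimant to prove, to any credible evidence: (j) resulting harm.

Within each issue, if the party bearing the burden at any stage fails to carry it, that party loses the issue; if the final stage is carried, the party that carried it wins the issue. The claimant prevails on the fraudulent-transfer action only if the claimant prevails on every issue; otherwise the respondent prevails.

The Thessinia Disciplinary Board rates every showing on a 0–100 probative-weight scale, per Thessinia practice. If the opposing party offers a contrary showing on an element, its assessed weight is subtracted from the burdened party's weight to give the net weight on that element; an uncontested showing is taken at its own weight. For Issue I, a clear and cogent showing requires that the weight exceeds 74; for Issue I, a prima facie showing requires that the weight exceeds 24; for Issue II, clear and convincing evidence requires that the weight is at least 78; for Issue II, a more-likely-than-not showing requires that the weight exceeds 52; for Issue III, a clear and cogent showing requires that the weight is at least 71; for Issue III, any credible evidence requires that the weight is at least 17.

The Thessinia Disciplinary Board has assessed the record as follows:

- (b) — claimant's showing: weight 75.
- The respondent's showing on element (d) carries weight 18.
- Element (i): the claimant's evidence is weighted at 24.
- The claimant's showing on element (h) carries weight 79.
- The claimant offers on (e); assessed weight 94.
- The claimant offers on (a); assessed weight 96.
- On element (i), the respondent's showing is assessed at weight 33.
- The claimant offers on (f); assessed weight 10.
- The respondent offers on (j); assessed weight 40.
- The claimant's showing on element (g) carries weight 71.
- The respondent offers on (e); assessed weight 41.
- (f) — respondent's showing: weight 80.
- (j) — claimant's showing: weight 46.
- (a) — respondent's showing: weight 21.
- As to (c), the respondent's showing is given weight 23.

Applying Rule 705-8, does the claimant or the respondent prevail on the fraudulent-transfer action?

— Issue I —
At Stage I.1 the claimant must meet a clear and cogent showing (weight exceeds 74): on (a) the weight is 96 less the opposing 21 gives net 75, > 74, so (a) meets the standard; on (b) the weight is 75, which does exceed 74, so (b) meets the standard.
  The claimant carries Stage I.1; the respondent now bears the burden.
At Stage I.2 the respondent must meet a prima facie showing (weight exceeds 24): on (c) the weight is 23, ≤ 24, so (c) does not meet the standard; on (d) the weight is 18, ≤ 24, so (d) does not meet the standard.
  Not every element is met, so the respondent fails to carry Stage I.2.
So the claimant prevails on this issue.
— Issue II —
At Stage II.1 the claimant must meet a more-likely-than-not showing (weight exceeds 52): on (e) the weight is 94 less the opposing 41 gives net 53, > 52, so (e) meets the standard.
  All elements met. The burden passes to the respondent.
At Stage II.2 the respondent must meet clear and convincing evidence (weight is at least 78): on (f) the weight is 80 less the opposing 10 gives net 70, which does not reach 78, so (f) does not meet the standard.
  Not every element is met, so the respondent fails to carry Stage II.2.
The analysis ends at Stage II.2; the claimant prevails on this issue.
— Issue III —
Stage III.1 (claimant, a clear and cogent showing, weight is at least 71): (g) 71 ≥ 71 — meets; (h) 79 ≥ 71 — meets.
  Stage III.1 carried; the burden shifts to the respondent.
Stage III.2 (respondent, any credible evidence, weight is at least 17): (i) net 33−24=9 < 17 — fails.
  Stage III.2 not carried; the respondent fails its burden.
The analysis ends at Stage III.2; the claimant prevails on this issue.
Per-issue: Issue I → claimant; Issue II → claimant; Issue III → claimant. The claimant must prevail on every issue; overall, the claimant prevails.

claimant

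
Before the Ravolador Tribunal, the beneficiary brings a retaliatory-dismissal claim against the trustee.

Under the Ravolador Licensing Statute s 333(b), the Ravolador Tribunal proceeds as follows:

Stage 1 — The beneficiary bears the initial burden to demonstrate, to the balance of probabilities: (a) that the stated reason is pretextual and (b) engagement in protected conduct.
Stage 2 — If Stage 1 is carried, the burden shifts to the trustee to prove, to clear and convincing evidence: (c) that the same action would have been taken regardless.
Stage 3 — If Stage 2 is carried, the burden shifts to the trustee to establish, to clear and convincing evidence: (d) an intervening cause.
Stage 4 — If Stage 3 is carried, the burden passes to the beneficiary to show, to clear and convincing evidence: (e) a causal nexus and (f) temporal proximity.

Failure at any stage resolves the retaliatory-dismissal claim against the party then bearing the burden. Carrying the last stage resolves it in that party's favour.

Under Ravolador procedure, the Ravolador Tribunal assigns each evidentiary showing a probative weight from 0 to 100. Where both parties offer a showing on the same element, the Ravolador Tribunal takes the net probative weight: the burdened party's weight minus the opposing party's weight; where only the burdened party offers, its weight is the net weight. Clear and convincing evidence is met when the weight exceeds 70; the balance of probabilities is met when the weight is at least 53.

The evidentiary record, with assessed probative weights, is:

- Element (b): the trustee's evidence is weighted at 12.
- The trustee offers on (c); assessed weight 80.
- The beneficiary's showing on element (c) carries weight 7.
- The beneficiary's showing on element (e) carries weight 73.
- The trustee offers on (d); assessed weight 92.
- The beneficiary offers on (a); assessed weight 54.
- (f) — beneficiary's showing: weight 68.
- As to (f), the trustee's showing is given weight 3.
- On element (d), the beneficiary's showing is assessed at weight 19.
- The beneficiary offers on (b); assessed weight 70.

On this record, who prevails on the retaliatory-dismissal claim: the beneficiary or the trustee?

Stage 1 (beneficiary, the balance of probabilities, weight is at least 53): (a) 54 ≥ 53 — meets; (b) net 70−12=58 ≥ 53 — meets.
  Stage 1 carried; the burden shifts to the trustee.
Stage 2 (trustee, clear and convincing evidence, weight exceeds 70): (c) net 80−7=73 > 70 — meets.
  Stage 2 is satisfied; the trustee continues to bear the burden.
Stage 3 (trustee, clear and convincing evidence, weight exceeds 70): (d) net 92−19=73 > 70 — meets.
  All elements met. The burden passes to the beneficiary.
Stage 4 (beneficiary, clear and convincing evidence, weight exceeds 70): (e) 73 > 70 — meets; (f) net 68−3=65 ≤ 70 — fails.
  Not every element is met, so the beneficiary fails to carry Stage 4.
The trustee prevails.

trustee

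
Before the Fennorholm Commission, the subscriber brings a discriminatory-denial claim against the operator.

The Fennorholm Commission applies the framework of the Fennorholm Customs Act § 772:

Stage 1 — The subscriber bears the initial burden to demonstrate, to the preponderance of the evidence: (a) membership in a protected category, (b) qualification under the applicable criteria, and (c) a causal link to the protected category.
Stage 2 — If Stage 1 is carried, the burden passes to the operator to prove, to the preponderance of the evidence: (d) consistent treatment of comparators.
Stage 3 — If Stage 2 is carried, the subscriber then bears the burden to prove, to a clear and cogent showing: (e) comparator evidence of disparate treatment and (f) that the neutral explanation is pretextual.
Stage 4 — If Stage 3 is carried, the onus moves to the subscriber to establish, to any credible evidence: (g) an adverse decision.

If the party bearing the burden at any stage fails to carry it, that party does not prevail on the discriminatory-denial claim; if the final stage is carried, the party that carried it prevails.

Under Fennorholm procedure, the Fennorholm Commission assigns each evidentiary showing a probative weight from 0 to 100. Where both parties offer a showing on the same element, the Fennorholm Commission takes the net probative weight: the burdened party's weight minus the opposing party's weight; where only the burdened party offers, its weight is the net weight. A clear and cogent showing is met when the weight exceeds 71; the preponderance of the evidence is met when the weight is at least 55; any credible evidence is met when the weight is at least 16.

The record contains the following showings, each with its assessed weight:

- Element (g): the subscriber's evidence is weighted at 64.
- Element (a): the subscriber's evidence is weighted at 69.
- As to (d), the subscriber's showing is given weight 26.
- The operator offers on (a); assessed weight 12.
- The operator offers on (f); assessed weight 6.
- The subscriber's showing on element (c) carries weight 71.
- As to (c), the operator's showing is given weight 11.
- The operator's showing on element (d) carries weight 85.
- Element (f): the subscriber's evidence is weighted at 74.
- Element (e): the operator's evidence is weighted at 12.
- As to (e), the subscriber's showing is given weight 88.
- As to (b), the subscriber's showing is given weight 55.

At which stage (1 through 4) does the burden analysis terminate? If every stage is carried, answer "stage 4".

At Stage 1 the subscriber must meet the preponderance of the evidence (weight is at least 55): on (a) the weight is 69 less the opposing 12 gives net 57, which does reach 55, so (a) meets the standard; on (b) the weight is 55, which does reach 55, so (b) meets the standard; on (c) the weight is 71 less the opposing 11 gives net 60, ≥ 55, so (c) meets the standard.
  All elements met. The burden passes to the operator.
At Stage 2 the operator must meet the preponderance of the evidence (weight is at least 55): on (d) the weight is 85 less the opposing 26 gives net 59, ≥ 55, so (d) meets the standard.
  Stage 2 carried; the burden shifts to the subscriber.
At Stage 3 the subscriber must meet a clear and cogent showing (weight exceeds 71): on (e) the weight is 88 less the opposing 12 gives net 76, > 71, so (e) meets the standard; on (f) the weight is 74 less the opposing 6 gives net 68, which does not exceed 71, so (f) does not meet the standard.
  Not every element is met, so the subscriber fails to carry Stage 3.
The operator prevails.

stage 3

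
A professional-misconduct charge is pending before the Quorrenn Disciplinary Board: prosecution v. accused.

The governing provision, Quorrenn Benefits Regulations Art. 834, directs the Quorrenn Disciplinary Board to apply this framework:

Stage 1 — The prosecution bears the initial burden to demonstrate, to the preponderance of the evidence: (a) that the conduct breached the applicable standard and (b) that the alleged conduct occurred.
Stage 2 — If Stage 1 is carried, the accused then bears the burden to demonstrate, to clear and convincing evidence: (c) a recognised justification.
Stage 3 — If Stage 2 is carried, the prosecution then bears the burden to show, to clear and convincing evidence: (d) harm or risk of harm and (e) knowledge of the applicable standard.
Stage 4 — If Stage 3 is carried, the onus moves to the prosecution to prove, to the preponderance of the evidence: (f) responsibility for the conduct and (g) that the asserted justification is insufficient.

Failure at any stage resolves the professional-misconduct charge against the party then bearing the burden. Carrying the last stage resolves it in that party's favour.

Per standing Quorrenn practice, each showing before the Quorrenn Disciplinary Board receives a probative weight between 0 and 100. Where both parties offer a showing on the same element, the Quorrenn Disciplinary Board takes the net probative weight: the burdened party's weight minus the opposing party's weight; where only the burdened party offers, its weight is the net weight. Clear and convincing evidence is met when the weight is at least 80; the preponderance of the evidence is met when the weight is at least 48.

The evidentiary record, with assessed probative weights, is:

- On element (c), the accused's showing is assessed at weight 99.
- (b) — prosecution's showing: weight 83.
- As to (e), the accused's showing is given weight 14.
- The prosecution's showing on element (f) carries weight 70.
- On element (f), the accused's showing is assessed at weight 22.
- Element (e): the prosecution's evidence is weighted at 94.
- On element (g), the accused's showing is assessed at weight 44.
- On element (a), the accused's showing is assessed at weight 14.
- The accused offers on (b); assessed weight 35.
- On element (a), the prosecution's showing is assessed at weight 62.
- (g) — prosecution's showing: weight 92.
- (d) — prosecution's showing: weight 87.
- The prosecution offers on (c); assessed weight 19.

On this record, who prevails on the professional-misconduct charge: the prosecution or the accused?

Stage 1 — burden on prosecution; standard: the preponderance of the evidence (weight is at least 48).
    (a): 62 − 14 = 48 ≥ 48 [met]
    (b): 83 − 35 = 48 ≥ 48 [met]
  The prosecution carries Stage 1; the accused now bears the burden.
Stage 2 — burden on accused; standard: clear and convincing evidence (weight is at least 80).
    (c): 99 − 19 = 80 ≥ 80 [met]
  Stage 2 carried; the burden shifts to the prosecution.
Stage 3 — burden on prosecution; standard: clear and convincing evidence (weight is at least 80).
    (d): 87 ≥ 80 [met]
    (e): 94 − 14 = 80 ≥ 80 [met]
  All elements met. The prosecution retains the burden for Stage 4.
Stage 4 — burden on prosecution; standard: the preponderance of the evidence (weight is at least 48).
    (f): 70 − 22 = 48 ≥ 48 [met]
    (g): 92 − 44 = 48 ≥ 48 [met]
  The prosecution carries the last stage.
With every stage satisfied, the prosecution prevails.

prosecution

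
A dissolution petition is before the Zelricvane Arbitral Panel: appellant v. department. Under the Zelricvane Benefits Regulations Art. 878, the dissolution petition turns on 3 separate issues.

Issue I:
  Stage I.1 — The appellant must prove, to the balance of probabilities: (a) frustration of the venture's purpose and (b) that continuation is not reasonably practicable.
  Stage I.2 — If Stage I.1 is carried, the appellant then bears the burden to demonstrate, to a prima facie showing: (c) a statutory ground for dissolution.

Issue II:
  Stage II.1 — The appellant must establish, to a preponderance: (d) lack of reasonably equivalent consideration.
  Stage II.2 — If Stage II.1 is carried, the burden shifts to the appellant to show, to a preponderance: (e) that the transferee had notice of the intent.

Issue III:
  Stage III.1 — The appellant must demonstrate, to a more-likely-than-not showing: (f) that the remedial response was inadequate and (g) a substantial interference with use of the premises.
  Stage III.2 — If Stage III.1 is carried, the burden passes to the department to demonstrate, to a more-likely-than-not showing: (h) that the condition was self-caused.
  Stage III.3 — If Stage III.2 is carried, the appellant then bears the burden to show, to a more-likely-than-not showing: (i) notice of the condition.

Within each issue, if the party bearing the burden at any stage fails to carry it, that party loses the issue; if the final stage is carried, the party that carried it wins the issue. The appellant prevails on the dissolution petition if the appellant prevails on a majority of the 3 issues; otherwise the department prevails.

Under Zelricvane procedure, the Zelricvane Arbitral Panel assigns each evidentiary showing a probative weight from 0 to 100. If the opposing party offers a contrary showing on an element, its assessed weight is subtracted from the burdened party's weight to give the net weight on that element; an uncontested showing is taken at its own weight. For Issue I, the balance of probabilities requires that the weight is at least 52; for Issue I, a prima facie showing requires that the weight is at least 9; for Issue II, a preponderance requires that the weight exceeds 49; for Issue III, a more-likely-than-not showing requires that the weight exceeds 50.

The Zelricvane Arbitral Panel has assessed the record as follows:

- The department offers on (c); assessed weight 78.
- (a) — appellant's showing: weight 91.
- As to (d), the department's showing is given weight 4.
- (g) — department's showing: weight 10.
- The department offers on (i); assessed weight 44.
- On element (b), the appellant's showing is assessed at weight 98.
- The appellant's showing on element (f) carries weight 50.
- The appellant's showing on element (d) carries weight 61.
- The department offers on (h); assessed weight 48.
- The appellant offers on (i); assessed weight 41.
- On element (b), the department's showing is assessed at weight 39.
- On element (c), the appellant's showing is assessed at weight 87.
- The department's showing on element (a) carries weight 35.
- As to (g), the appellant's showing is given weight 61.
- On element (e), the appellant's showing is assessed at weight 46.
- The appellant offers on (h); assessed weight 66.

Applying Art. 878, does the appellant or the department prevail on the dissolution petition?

— Issue I —
Stage I.1 (appellant, the balance of probabilities, weight is at least 52): (a) net 91−35=56 ≥ 52 — meets; (b) net 98−39=59 ≥ 52 — meets.
  Stage I.1 carried; the burden remains with the appellant.
Stage I.2 (appellant, a prima facie showing, weight is at least 9): (c) net 87−78=9 ≥ 9 — meets.
  The appellant carries the last stage.
With every stage satisfied, the appellant prevails on this issue.
— Issue II —
Stage II.1 — burden on appellant; standard: a preponderance (weight exceeds 49).
    (d): 61 − 4 = 57 > 49 [met]
  Stage II.1 carried; the burden remains with the appellant.
Stage II.2 — burden on appellant; standard: a preponderance (weight exceeds 49).
    (e): 46 ≤ 49 [not met]
  The appellant does not carry Stage II.2.
The analysis ends at Stage II.2; the department prevails on this issue.
— Issue III —
Stage III.1 — burden on appellant; standard: a more-likely-than-not showing (weight exceeds 50).
    (f): 50 ≤ 50 [not met]
    (g): 61 − 10 = 51 > 50 [met]
  Not every element is met, so the appellant fails to carry Stage III.1.
The analysis ends at Stage III.1; the department prevails on this issue.
Per-issue: Issue I → appellant; Issue II → department; Issue III → department. The appellant must prevail on a majority of issues; overall, the department prevails.

department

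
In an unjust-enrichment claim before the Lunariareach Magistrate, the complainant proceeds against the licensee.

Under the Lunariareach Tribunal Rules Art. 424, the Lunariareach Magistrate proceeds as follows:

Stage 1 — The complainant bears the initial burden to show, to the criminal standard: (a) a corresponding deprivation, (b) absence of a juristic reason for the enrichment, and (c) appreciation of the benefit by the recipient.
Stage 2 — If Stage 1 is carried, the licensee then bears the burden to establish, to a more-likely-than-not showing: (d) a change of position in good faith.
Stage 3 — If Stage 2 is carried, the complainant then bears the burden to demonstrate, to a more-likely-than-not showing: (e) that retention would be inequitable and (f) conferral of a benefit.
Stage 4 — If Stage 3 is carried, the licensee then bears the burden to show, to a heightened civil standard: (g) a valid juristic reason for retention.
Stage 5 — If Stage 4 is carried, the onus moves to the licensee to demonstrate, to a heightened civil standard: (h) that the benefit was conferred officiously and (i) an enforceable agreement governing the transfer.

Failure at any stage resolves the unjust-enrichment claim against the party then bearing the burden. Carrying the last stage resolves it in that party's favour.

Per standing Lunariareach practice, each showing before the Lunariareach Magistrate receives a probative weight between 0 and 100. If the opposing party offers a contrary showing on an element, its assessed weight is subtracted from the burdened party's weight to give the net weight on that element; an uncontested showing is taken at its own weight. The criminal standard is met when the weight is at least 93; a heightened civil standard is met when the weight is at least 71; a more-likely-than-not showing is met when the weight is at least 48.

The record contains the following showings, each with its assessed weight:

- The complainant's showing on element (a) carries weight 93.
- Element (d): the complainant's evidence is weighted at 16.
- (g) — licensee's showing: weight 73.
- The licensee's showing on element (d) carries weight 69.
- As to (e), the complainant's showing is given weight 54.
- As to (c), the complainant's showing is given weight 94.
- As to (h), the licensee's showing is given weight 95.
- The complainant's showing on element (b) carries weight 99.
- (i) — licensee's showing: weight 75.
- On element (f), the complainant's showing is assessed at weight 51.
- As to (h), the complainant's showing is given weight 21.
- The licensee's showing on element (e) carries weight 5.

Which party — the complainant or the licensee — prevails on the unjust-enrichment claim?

licensee

At Stage 1 the complainant must meet the criminal standard (weight is at least 93): on (a) the weight is 93, which does reach 93, so (a) meets the standard; on (b) the weight is 99, which does reach 93, so (b) meets the standard; on (c) the weight is 94, which does reach 93, so (c) meets the standard.
  All elements met. The burden passes to the licensee.
At Stage 2 the licensee must meet a more-likely-than-not showing (weight is at least 48): on (d) the weight is 69 less the opposing 16 gives net 53, which does reach 48, so (d) meets the standard.
  Stage 2 carried; the burden shifts to the complainant.
At Stage 3 the complainant must meet a more-likely-than-not showing (weight is at least 48): on (e) the weight is 54 less the opposing 5 gives net 49, ≥ 48, so (e) meets the standard; on (f) the weight is 51, which does reach 48, so (f) meets the standard.
  The complainant carries Stage 3; the licensee now bears the burden.
At Stage 4 the licensee must meet a heightened civil standard (weight is at least 71): on (g) the weight is 73, ≥ 71, so (g) meets the standard.
  Stage 4 is satisfied; the licensee continues to bear the burden.
At Stage 5 the licensee must meet a heightened civil standard (weight is at least 71): on (h) the weight is 95 less the opposing 21 gives net 74, which does reach 71, so (h) meets the standard; on (i) the weight is 75, which does reach 71, so (i) meets the standard.
  Stage 5 carried; the final stage is satisfied.
All stages carried — the licensee prevails.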